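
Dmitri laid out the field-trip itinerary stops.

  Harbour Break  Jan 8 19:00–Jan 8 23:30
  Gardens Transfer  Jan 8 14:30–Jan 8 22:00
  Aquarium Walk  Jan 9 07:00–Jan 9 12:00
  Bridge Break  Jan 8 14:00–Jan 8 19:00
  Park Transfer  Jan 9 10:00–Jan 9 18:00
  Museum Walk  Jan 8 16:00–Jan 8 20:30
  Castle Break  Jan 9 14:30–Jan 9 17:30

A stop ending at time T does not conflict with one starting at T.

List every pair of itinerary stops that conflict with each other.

Aquarium Walk & Park Transfer, Bridge Break & Gardens Transfer, Bridge Break & Museum Walk, Castle Break & Park Transfer, Gardens Transfer & Harbour Break, Gardens Transfer & Museum Walk, Harbour Break & Museum Walk

Sorted by start: Bridge Break, Gardens Transfer, Museum Walk, Harbour Break, Aquarium Walk, Park Transfer, Castle Break.
Gardens Transfer starts before Bridge Break ends → Bridge Break and Gardens Transfer overlap.
Museum Walk starts before Bridge Break ends → Bridge Break and Museum Walk overlap.
Harbour Break starts exactly when Bridge Break ends (back-to-back, no overlap); Bridge Break is clear from here.
Museum Walk starts before Gardens Transfer ends → Gardens Transfer and Museum Walk overlap.
Harbour Break starts before Gardens Transfer ends → Gardens Transfer and Harbour Break overlap.
Aquarium Walk starts after Gardens Transfer ends; Gardens Transfer is clear from here.
Harbour Break starts before Museum Walk ends → Museum Walk and Harbour Break overlap.
Aquarium Walk starts after Museum Walk ends; Museum Walk is clear from here.
Aquarium Walk starts after Harbour Break ends; Harbour Break is clear from here.
Park Transfer starts before Aquarium Walk ends → Aquarium Walk and Park Transfer overlap.
Castle Break starts after Aquarium Walk ends.
Castle Break starts before Park Transfer ends → Park Transfer and Castle Break overlap.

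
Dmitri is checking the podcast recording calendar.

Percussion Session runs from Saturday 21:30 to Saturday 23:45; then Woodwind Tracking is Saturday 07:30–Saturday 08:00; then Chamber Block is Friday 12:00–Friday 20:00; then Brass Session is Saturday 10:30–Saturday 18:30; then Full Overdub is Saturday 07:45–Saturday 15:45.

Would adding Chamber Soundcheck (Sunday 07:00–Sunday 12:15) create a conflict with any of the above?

Chamber Block: ends Friday 20:00 at or before Chamber Soundcheck starts Sunday 07:00 → clear.
Woodwind Tracking: ends Saturday 08:00 at or before Chamber Soundcheck starts Sunday 07:00 → clear.
Full Overdub: ends Saturday 15:45 at or before Chamber Soundcheck starts Sunday 07:00 → clear.
Brass Session: ends Saturday 18:30 at or before Chamber Soundcheck starts Sunday 07:00 → clear.
Percussion Session: ends Saturday 23:45 at or before Chamber Soundcheck starts Sunday 07:00 → clear.

No — it doesn't clash with anything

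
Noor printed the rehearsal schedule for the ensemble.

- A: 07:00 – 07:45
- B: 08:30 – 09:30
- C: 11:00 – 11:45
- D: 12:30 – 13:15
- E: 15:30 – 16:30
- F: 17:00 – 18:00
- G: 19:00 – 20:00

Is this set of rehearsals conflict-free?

Yes

Sorted by start: A, B, C, D, E, F, G.
B starts after A ends — done with A.
C starts after B ends — done with B.
D starts after C ends — done with C.
E starts after D ends — done with D.
F starts after E ends — done with E.
G starts after F ends.
Every pair is clear; the schedule has no overlaps.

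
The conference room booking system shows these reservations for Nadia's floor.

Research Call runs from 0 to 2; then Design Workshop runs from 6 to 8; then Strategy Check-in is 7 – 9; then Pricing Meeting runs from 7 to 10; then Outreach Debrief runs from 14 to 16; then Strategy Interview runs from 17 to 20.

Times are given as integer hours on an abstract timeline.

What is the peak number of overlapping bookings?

3

Sort all start/end points and keep a running count:
0 start Research Call → 1
2 end Research Call → 0
6 start Design Workshop → 1
7 start Pricing Meeting → 2
7 start Strategy Check-in → 3
8 end Design Workshop → 2
9 end Strategy Check-in → 1
10 end Pricing Meeting → 0
14 start Outreach Debrief → 1
16 end Outreach Debrief → 0
17 start Strategy Interview → 1
20 end Strategy Interview → 0
Peak is 3, at 7 (Design Workshop, Pricing Meeting, Strategy Check-in).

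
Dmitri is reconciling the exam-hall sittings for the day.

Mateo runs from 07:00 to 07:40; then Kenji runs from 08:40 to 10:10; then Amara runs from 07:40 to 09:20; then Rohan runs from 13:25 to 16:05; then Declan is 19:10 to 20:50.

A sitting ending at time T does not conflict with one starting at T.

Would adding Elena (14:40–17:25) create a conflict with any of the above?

Yes — it overlaps Rohan

Mateo: ends 07:40 at or before Elena starts 14:40 → clear.
Amara: ends 09:20 at or before Elena starts 14:40 → clear.
Kenji: ends 10:10 at or before Elena starts 14:40 → clear.
Rohan: starts 13:25 before Elena ends 17:25, and ends 16:05 after Elena starts 14:40 → overlap.
Declan: starts 19:10 at or after Elena ends 17:25 → clear.
Elena overlaps Rohan.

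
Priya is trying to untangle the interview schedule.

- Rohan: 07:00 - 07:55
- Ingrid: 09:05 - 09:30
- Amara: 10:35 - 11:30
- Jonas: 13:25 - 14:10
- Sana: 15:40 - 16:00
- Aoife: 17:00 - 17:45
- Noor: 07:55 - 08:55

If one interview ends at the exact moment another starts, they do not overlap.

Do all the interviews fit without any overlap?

Sorted by start: Rohan, Noor, Ingrid, Amara, Jonas, Sana, Aoife.
Noor starts exactly when Rohan ends (back-to-back, no overlap) — done with Rohan.
Ingrid starts after Noor ends — done with Noor.
Amara starts after Ingrid ends — done with Ingrid.
Jonas starts after Amara ends — done with Amara.
Sana starts after Jonas ends — done with Jonas.
Aoife starts after Sana ends.
Every pair is clear; the schedule has no overlaps.

Yes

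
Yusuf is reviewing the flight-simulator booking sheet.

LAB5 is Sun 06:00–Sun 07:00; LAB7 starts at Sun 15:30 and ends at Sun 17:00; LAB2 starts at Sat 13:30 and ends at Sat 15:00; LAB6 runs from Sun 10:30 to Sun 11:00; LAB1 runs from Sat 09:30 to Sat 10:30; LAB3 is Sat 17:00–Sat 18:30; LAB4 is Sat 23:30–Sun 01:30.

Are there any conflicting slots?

Sorted by start: LAB1, LAB2, LAB3, LAB4, LAB5, LAB6, LAB7.
LAB2 starts after LAB1 ends; LAB1 is clear from here.
LAB3 starts after LAB2 ends; LAB2 is clear from here.
LAB4 starts after LAB3 ends; LAB3 is clear from here.
LAB5 starts after LAB4 ends; LAB4 is clear from here.
LAB6 starts after LAB5 ends; LAB5 is clear from here.
LAB7 starts after LAB6 ends.
Every pair is clear; the schedule has no overlaps.

No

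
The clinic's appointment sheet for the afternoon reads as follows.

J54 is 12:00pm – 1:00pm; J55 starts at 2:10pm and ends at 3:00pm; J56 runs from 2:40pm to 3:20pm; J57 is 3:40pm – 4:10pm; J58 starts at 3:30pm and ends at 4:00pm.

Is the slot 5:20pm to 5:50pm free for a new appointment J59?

Yes — the slot is free

J54: ends 1:00pm at or before J59 starts 5:20pm → clear.
J55: ends 3:00pm at or before J59 starts 5:20pm → clear.
J56: ends 3:20pm at or before J59 starts 5:20pm → clear.
J58: ends 4:00pm at or before J59 starts 5:20pm → clear.
J57: ends 4:10pm at or before J59 starts 5:20pm → clear.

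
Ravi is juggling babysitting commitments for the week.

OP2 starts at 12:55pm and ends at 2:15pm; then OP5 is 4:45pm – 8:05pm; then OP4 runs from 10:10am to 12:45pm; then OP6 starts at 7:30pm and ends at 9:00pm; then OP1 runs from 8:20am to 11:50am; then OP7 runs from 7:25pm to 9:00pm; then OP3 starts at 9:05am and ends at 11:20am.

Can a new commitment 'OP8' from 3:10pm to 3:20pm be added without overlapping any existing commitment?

Yes — the slot is free

OP1: ends 11:50am at or before OP8 starts 3:10pm → clear.
OP3: ends 11:20am at or before OP8 starts 3:10pm → clear.
OP4: ends 12:45pm at or before OP8 starts 3:10pm → clear.
OP2: ends 2:15pm at or before OP8 starts 3:10pm → clear.
OP5: starts 4:45pm at or after OP8 ends 3:20pm → clear.
OP7: starts 7:25pm at or after OP8 ends 3:20pm → clear.
OP6: starts 7:30pm at or after OP8 ends 3:20pm → clear.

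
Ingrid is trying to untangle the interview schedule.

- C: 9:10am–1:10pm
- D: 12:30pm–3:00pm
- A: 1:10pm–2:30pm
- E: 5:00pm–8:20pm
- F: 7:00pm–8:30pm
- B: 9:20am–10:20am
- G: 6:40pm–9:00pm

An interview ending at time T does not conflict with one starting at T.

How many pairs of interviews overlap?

6

Sorted by start: C, B, D, A, E, G, F.
B starts before C ends → C and B overlap.
D starts before C ends → C and D overlap.
A starts exactly when C ends (back-to-back, no overlap) — done with C.
D starts after B ends — done with B.
A starts before D ends → D and A overlap.
E starts after D ends — done with D.
E starts after A ends — done with A.
G starts before E ends → E and G overlap.
F starts before E ends → E and F overlap.
F starts before G ends → G and F overlap.
Overlapping pairs: A & D, B & C, C & D, E & F, E & G, F & G — 6 in total.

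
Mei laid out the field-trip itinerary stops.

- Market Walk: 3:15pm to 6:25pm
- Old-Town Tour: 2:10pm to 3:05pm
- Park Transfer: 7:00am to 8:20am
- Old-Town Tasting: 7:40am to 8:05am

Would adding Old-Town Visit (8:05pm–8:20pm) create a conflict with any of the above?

Park Transfer: ends 8:20am at or before Old-Town Visit starts 8:05pm → clear.
Old-Town Tasting: ends 8:05am at or before Old-Town Visit starts 8:05pm → clear.
Old-Town Tour: ends 3:05pm at or before Old-Town Visit starts 8:05pm → clear.
Market Walk: ends 6:25pm at or before Old-Town Visit starts 8:05pm → clear.

No — it doesn't clash with anything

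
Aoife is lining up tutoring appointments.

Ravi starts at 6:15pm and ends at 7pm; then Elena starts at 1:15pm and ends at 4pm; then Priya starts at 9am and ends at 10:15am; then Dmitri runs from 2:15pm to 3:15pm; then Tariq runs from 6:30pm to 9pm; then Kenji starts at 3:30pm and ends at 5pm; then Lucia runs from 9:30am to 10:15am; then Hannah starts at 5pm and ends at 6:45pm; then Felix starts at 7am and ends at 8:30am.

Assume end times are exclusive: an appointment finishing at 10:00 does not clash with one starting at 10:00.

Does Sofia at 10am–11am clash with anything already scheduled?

Felix: ends 8:30am at or before Sofia starts 10am → clear.
Priya: starts 9am before Sofia ends 11am, and ends 10:15am after Sofia starts 10am → overlap.
Lucia: starts 9:30am before Sofia ends 11am, and ends 10:15am after Sofia starts 10am → overlap.
Elena: starts 1:15pm at or after Sofia ends 11am → clear.
Dmitri: starts 2:15pm at or after Sofia ends 11am → clear.
Kenji: starts 3:30pm at or after Sofia ends 11am → clear.
Hannah: starts 5pm at or after Sofia ends 11am → clear.
Ravi: starts 6:15pm at or after Sofia ends 11am → clear.
Tariq: starts 6:30pm at or after Sofia ends 11am → clear.
Sofia overlaps Priya, Lucia.

Yes — it overlaps Lucia, Priya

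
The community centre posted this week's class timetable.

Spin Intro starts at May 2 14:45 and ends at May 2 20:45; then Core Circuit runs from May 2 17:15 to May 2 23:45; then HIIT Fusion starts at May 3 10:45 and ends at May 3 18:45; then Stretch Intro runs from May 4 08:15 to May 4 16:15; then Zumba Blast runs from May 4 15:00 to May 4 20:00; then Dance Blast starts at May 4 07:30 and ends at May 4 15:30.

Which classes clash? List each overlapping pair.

Sorted by start: Spin Intro, Core Circuit, HIIT Fusion, Dance Blast, Stretch Intro, Zumba Blast.
Core Circuit starts before Spin Intro ends → Spin Intro and Core Circuit overlap.
HIIT Fusion starts after Spin Intro ends; Spin Intro is clear from here.
HIIT Fusion starts after Core Circuit ends; Core Circuit is clear from here.
Dance Blast starts after HIIT Fusion ends; HIIT Fusion is clear from here.
Stretch Intro starts before Dance Blast ends → Dance Blast and Stretch Intro overlap.
Zumba Blast starts before Dance Blast ends → Dance Blast and Zumba Blast overlap.
Zumba Blast starts before Stretch Intro ends → Stretch Intro and Zumba Blast overlap.

Core Circuit & Spin Intro, Dance Blast & Stretch Intro, Dance Blast & Zumba Blast, Stretch Intro & Zumba Blast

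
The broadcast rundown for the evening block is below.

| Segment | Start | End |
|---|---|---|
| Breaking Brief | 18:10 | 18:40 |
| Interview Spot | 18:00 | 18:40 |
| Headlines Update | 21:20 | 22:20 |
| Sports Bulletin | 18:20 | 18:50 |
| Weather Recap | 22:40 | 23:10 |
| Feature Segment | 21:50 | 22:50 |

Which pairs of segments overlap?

Breaking Brief & Interview Spot, Breaking Brief & Sports Bulletin, Feature Segment & Headlines Update, Feature Segment & Weather Recap, Interview Spot & Sports Bulletin

Two intervals overlap when each starts before the other ends.
Sorted by start: Interview Spot, Breaking Brief, Sports Bulletin, Headlines Update, Feature Segment, Weather Recap.
Breaking Brief starts before Interview Spot ends → Interview Spot and Breaking Brief overlap.
Sports Bulletin starts before Interview Spot ends → Interview Spot and Sports Bulletin overlap.
Headlines Update starts after Interview Spot ends, so Interview Spot has no further overlaps.
Sports Bulletin starts before Breaking Brief ends → Breaking Brief and Sports Bulletin overlap.
Headlines Update starts after Breaking Brief ends, so Breaking Brief has no further overlaps.
Headlines Update starts after Sports Bulletin ends, so Sports Bulletin has no further overlaps.
Feature Segment starts before Headlines Update ends → Headlines Update and Feature Segment overlap.
Weather Recap starts after Headlines Update ends.
Weather Recap starts before Feature Segment ends → Feature Segment and Weather Recap overlap.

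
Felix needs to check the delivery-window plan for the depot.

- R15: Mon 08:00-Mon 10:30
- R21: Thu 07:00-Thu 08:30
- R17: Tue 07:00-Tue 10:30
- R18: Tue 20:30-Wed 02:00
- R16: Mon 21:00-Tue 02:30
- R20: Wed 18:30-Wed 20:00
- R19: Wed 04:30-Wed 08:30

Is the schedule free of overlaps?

Sorted by start: R15, R16, R17, R18, R19, R20, R21.
R16 starts after R15 ends, so nothing later overlaps R15 either.
R17 starts after R16 ends, so nothing later overlaps R16 either.
R18 starts after R17 ends, so nothing later overlaps R17 either.
R19 starts after R18 ends, so nothing later overlaps R18 either.
R20 starts after R19 ends, so nothing later overlaps R19 either.
R21 starts after R20 ends.
Every pair is clear; the schedule has no overlaps.

Yes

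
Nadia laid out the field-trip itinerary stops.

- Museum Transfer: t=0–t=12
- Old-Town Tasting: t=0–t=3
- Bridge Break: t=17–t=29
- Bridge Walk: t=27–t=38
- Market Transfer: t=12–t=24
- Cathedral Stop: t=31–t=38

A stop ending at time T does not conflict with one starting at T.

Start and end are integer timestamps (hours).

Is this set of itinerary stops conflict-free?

Sorted by start: Museum Transfer, Old-Town Tasting, Market Transfer, Bridge Break, Bridge Walk, Cathedral Stop.
Old-Town Tasting starts before Museum Transfer ends → Museum Transfer and Old-Town Tasting overlap.
That's a conflict, so the schedule is not conflict-free.

No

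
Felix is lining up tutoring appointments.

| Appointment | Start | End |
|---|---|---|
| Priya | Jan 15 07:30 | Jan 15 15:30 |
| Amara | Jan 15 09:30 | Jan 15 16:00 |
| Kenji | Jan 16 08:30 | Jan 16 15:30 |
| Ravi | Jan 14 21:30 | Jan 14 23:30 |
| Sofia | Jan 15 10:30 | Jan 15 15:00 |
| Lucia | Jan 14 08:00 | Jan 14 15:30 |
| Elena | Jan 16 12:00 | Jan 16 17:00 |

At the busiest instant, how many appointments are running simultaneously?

3

Walk through starts and ends in time order (an end at T is processed before a start at T):
Jan 14 08:00 start Lucia → 1
Jan 14 15:30 end Lucia → 0
Jan 14 21:30 start Ravi → 1
Jan 14 23:30 end Ravi → 0
Jan 15 07:30 start Priya → 1
Jan 15 09:30 start Amara → 2
Jan 15 10:30 start Sofia → 3
Jan 15 15:00 end Sofia → 2
Jan 15 15:30 end Priya → 1
Jan 15 16:00 end Amara → 0
Jan 16 08:30 start Kenji → 1
Jan 16 12:00 start Elena → 2
Jan 16 15:30 end Kenji → 1
Jan 16 17:00 end Elena → 0
Peak is 3, at Jan 15 10:30 (Amara, Priya, Sofia).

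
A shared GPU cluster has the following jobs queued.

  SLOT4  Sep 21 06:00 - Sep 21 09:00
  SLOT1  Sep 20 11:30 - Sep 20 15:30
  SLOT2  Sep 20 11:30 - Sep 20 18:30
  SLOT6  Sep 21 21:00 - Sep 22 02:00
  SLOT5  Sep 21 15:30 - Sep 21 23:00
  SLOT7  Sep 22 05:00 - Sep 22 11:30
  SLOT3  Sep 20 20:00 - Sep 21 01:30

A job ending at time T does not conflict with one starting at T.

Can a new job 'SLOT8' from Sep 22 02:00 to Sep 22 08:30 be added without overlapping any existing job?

No — it overlaps SLOT7

SLOT1: ends Sep 20 15:30 at or before SLOT8 starts Sep 22 02:00 → clear.
SLOT2: ends Sep 20 18:30 at or before SLOT8 starts Sep 22 02:00 → clear.
SLOT3: ends Sep 21 01:30 at or before SLOT8 starts Sep 22 02:00 → clear.
SLOT4: ends Sep 21 09:00 at or before SLOT8 starts Sep 22 02:00 → clear.
SLOT5: ends Sep 21 23:00 at or before SLOT8 starts Sep 22 02:00 → clear.
SLOT6: ends Sep 22 02:00 at or before SLOT8 starts Sep 22 02:00 → clear.
SLOT7: starts Sep 22 05:00 before SLOT8 ends Sep 22 08:30, and ends Sep 22 11:30 after SLOT8 starts Sep 22 02:00 → overlap.
SLOT8 overlaps SLOT7.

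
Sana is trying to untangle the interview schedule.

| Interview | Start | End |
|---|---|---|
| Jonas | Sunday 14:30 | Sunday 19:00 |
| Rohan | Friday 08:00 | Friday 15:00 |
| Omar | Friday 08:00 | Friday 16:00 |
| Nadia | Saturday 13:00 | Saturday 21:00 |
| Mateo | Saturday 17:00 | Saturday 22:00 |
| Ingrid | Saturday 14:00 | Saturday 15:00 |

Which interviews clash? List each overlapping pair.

Sorted by start: Omar, Rohan, Nadia, Ingrid, Mateo, Jonas.
Rohan starts before Omar ends → Omar and Rohan overlap.
Nadia starts after Omar ends — done with Omar.
Nadia starts after Rohan ends — done with Rohan.
Ingrid starts before Nadia ends → Nadia and Ingrid overlap.
Mateo starts before Nadia ends → Nadia and Mateo overlap.
Jonas starts after Nadia ends.
Mateo starts after Ingrid ends — done with Ingrid.
Jonas starts after Mateo ends.

Ingrid & Nadia, Mateo & Nadia, Omar & Rohan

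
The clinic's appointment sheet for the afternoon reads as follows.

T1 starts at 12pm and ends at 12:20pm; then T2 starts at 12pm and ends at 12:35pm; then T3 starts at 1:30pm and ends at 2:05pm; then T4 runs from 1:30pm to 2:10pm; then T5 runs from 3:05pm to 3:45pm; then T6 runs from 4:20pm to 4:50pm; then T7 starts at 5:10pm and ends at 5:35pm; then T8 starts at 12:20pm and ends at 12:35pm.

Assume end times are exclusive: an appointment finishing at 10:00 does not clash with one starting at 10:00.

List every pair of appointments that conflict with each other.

Check each pair: they overlap iff neither finishes before the other starts.
Sorted by start: T1, T2, T8, T3, T4, T5, T6, T7.
T2 starts before T1 ends → T1 and T2 overlap.
T8 starts exactly when T1 ends (back-to-back, no overlap); T1 is clear from here.
T8 starts before T2 ends → T2 and T8 overlap.
T3 starts after T2 ends; T2 is clear from here.
T3 starts after T8 ends; T8 is clear from here.
T4 starts before T3 ends → T3 and T4 overlap.
T5 starts after T3 ends; T3 is clear from here.
T5 starts after T4 ends; T4 is clear from here.
T6 starts after T5 ends; T5 is clear from here.
T7 starts after T6 ends.

T1 & T2, T2 & T8, T3 & T4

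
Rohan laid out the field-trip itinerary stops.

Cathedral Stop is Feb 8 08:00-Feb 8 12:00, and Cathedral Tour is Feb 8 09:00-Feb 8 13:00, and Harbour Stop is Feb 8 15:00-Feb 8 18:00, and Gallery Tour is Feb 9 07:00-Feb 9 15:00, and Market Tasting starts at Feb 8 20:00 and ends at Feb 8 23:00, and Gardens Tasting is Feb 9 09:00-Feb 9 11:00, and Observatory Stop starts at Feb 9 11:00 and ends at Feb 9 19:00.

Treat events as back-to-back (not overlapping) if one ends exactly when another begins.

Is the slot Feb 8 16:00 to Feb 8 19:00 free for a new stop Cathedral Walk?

No — it overlaps Harbour Stop

Cathedral Stop: ends Feb 8 12:00 at or before Cathedral Walk starts Feb 8 16:00 → clear.
Cathedral Tour: ends Feb 8 13:00 at or before Cathedral Walk starts Feb 8 16:00 → clear.
Harbour Stop: starts Feb 8 15:00 before Cathedral Walk ends Feb 8 19:00, and ends Feb 8 18:00 after Cathedral Walk starts Feb 8 16:00 → overlap.
Market Tasting: starts Feb 8 20:00 at or after Cathedral Walk ends Feb 8 19:00 → clear.
Gallery Tour: starts Feb 9 07:00 at or after Cathedral Walk ends Feb 8 19:00 → clear.
Gardens Tasting: starts Feb 9 09:00 at or after Cathedral Walk ends Feb 8 19:00 → clear.
Observatory Stop: starts Feb 9 11:00 at or after Cathedral Walk ends Feb 8 19:00 → clear.
Cathedral Walk overlaps Harbour Stop.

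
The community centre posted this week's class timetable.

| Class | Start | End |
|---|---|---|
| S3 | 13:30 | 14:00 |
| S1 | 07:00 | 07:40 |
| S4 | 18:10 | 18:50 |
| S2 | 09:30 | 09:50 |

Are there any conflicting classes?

Sorted by start: S1, S2, S3, S4.
S2 starts after S1 ends, so nothing later overlaps S1 either.
S3 starts after S2 ends, so nothing later overlaps S2 either.
S4 starts after S3 ends.
Every pair is clear; the schedule has no overlaps.

No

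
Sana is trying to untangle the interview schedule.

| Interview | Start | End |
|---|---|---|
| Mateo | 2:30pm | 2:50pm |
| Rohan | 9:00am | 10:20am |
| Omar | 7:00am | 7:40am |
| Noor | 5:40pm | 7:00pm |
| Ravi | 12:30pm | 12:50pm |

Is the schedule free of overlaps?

Yes

Sorted by start: Omar, Rohan, Ravi, Mateo, Noor.
Rohan starts after Omar ends, so nothing later overlaps Omar either.
Ravi starts after Rohan ends, so nothing later overlaps Rohan either.
Mateo starts after Ravi ends, so nothing later overlaps Ravi either.
Noor starts after Mateo ends.
Every pair is clear; the schedule has no overlaps.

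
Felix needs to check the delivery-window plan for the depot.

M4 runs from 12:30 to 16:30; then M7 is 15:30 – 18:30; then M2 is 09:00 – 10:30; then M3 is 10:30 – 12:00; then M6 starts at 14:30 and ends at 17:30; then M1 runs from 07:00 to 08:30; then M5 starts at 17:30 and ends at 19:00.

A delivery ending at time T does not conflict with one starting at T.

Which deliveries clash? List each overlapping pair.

M4 & M6, M4 & M7, M5 & M7, M6 & M7

Two intervals overlap when each starts before the other ends.
Sorted by start: M1, M2, M3, M4, M6, M7, M5.
M2 starts after M1 ends, so M1 has no further overlaps.
M3 starts exactly when M2 ends (back-to-back, no overlap), so M2 has no further overlaps.
M4 starts after M3 ends, so M3 has no further overlaps.
M6 starts before M4 ends → M4 and M6 overlap.
M7 starts before M4 ends → M4 and M7 overlap.
M5 starts after M4 ends.
M7 starts before M6 ends → M6 and M7 overlap.
M5 starts exactly when M6 ends (back-to-back, no overlap).
M5 starts before M7 ends → M7 and M5 overlap.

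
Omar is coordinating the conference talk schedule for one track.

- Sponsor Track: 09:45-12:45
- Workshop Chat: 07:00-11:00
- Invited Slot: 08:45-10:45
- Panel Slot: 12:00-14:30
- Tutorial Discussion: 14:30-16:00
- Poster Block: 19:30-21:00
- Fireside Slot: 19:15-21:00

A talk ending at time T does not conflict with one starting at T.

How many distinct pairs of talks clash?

Two intervals overlap when each starts before the other ends.
Sorted by start: Workshop Chat, Invited Slot, Sponsor Track, Panel Slot, Tutorial Discussion, Fireside Slot, Poster Block.
Invited Slot starts before Workshop Chat ends → Workshop Chat and Invited Slot overlap.
Sponsor Track starts before Workshop Chat ends → Workshop Chat and Sponsor Track overlap.
Panel Slot starts after Workshop Chat ends — done with Workshop Chat.
Sponsor Track starts before Invited Slot ends → Invited Slot and Sponsor Track overlap.
Panel Slot starts after Invited Slot ends — done with Invited Slot.
Panel Slot starts before Sponsor Track ends → Sponsor Track and Panel Slot overlap.
Tutorial Discussion starts after Sponsor Track ends — done with Sponsor Track.
Tutorial Discussion starts exactly when Panel Slot ends (back-to-back, no overlap) — done with Panel Slot.
Fireside Slot starts after Tutorial Discussion ends — done with Tutorial Discussion.
Poster Block starts before Fireside Slot ends → Fireside Slot and Poster Block overlap.
Overlapping pairs: Fireside Slot & Poster Block, Invited Slot & Sponsor Track, Invited Slot & Workshop Chat, Panel Slot & Sponsor Track, Sponsor Track & Workshop Chat — 5 in total.

5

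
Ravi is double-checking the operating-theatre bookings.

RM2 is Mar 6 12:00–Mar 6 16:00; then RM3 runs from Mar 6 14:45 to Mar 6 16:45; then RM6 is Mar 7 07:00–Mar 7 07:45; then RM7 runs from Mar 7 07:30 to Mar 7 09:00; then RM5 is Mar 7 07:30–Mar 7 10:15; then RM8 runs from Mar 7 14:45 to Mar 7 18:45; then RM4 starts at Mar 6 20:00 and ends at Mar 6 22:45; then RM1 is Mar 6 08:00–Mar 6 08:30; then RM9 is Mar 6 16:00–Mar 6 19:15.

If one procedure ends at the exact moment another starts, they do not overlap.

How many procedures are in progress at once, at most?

Walk through starts and ends in time order (an end at T is processed before a start at T):
Mar 6 08:00 start RM1 → 1
Mar 6 08:30 end RM1 → 0
Mar 6 12:00 start RM2 → 1
Mar 6 14:45 start RM3 → 2
Mar 6 16:00 end RM2 → 1
Mar 6 16:00 start RM9 → 2
Mar 6 16:45 end RM3 → 1
Mar 6 19:15 end RM9 → 0
Mar 6 20:00 start RM4 → 1
Mar 6 22:45 end RM4 → 0
Mar 7 07:00 start RM6 → 1
Mar 7 07:30 start RM5 → 2
Mar 7 07:30 start RM7 → 3
Mar 7 07:45 end RM6 → 2
Mar 7 09:00 end RM7 → 1
Mar 7 10:15 end RM5 → 0
Mar 7 14:45 start RM8 → 1
Mar 7 18:45 end RM8 → 0
Peak is 3, at Mar 7 07:30 (RM5, RM6, RM7).

3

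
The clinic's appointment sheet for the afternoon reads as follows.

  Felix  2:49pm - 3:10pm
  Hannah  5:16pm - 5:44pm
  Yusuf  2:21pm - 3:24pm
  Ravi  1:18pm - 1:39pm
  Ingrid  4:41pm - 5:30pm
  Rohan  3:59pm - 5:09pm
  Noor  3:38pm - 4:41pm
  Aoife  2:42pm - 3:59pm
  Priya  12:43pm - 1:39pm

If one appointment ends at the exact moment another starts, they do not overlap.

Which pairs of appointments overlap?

Sorted by start: Priya, Ravi, Yusuf, Aoife, Felix, Noor, Rohan, Ingrid, Hannah.
Ravi starts before Priya ends → Priya and Ravi overlap.
Yusuf starts after Priya ends, so nothing later overlaps Priya either.
Yusuf starts after Ravi ends, so nothing later overlaps Ravi either.
Aoife starts before Yusuf ends → Yusuf and Aoife overlap.
Felix starts before Yusuf ends → Yusuf and Felix overlap.
Noor starts after Yusuf ends, so nothing later overlaps Yusuf either.
Felix starts before Aoife ends → Aoife and Felix overlap.
Noor starts before Aoife ends → Aoife and Noor overlap.
Rohan starts exactly when Aoife ends (back-to-back, no overlap), so nothing later overlaps Aoife either.
Noor starts after Felix ends, so nothing later overlaps Felix either.
Rohan starts before Noor ends → Noor and Rohan overlap.
Ingrid starts exactly when Noor ends (back-to-back, no overlap), so nothing later overlaps Noor either.
Ingrid starts before Rohan ends → Rohan and Ingrid overlap.
Hannah starts after Rohan ends.
Hannah starts before Ingrid ends → Ingrid and Hannah overlap.

Aoife & Felix, Aoife & Noor, Aoife & Yusuf, Felix & Yusuf, Hannah & Ingrid, Ingrid & Rohan, Noor & Rohan, Priya & Ravi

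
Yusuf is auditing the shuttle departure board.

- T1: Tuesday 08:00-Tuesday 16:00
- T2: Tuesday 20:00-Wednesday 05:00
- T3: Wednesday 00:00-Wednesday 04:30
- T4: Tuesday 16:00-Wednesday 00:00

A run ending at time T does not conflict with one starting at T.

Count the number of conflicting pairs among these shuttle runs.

Sorted by start: T1, T4, T2, T3.
T4 starts exactly when T1 ends (back-to-back, no overlap), so T1 has no further overlaps.
T2 starts before T4 ends → T4 and T2 overlap.
T3 starts exactly when T4 ends (back-to-back, no overlap).
T3 starts before T2 ends → T2 and T3 overlap.
Overlapping pairs: T2 & T3, T2 & T4 — 2 in total.

2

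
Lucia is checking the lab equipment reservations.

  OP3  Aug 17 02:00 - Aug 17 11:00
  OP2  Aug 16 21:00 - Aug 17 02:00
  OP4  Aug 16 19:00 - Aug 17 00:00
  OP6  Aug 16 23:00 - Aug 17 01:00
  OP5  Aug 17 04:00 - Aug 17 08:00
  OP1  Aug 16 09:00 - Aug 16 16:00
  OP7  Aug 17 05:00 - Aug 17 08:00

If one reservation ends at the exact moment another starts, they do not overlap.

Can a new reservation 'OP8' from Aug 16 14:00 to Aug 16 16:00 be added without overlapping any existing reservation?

OP1: starts Aug 16 09:00 before OP8 ends Aug 16 16:00, and ends Aug 16 16:00 after OP8 starts Aug 16 14:00 → overlap.
OP4: starts Aug 16 19:00 at or after OP8 ends Aug 16 16:00 → clear.
OP2: starts Aug 16 21:00 at or after OP8 ends Aug 16 16:00 → clear.
OP6: starts Aug 16 23:00 at or after OP8 ends Aug 16 16:00 → clear.
OP3: starts Aug 17 02:00 at or after OP8 ends Aug 16 16:00 → clear.
OP5: starts Aug 17 04:00 at or after OP8 ends Aug 16 16:00 → clear.
OP7: starts Aug 17 05:00 at or after OP8 ends Aug 16 16:00 → clear.
OP8 overlaps OP1.

No — it overlaps OP1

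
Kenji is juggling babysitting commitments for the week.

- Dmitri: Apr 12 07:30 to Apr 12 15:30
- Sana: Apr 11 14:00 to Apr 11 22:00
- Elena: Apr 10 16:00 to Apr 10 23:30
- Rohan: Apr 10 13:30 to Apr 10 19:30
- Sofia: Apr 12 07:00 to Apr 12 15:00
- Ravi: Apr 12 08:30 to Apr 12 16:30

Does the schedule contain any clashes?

Yes

Sorted by start: Rohan, Elena, Sana, Sofia, Dmitri, Ravi.
Elena starts before Rohan ends → Rohan and Elena overlap.
That's a conflict, so the schedule is not conflict-free.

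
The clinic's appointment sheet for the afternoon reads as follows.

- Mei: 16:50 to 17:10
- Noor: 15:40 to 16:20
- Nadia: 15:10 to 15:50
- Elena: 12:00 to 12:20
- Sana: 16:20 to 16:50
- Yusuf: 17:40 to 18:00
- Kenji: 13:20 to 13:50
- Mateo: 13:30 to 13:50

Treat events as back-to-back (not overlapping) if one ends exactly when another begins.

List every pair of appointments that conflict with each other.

Kenji & Mateo, Nadia & Noor

Check each pair: they overlap iff neither finishes before the other starts.
Sorted by start: Elena, Kenji, Mateo, Nadia, Noor, Sana, Mei, Yusuf.
Kenji starts after Elena ends, so nothing later overlaps Elena either.
Mateo starts before Kenji ends → Kenji and Mateo overlap.
Nadia starts after Kenji ends, so nothing later overlaps Kenji either.
Nadia starts after Mateo ends, so nothing later overlaps Mateo either.
Noor starts before Nadia ends → Nadia and Noor overlap.
Sana starts after Nadia ends, so nothing later overlaps Nadia either.
Sana starts exactly when Noor ends (back-to-back, no overlap), so nothing later overlaps Noor either.
Mei starts exactly when Sana ends (back-to-back, no overlap), so nothing later overlaps Sana either.
Yusuf starts after Mei ends.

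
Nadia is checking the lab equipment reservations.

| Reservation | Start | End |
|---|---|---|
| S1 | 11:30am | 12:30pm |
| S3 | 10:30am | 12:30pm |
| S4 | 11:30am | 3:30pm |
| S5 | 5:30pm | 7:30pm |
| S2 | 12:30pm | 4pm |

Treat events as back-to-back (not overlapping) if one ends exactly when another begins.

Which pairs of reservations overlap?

S1 & S3, S1 & S4, S2 & S4, S3 & S4

Sorted by start: S3, S1, S4, S2, S5.
S1 starts before S3 ends → S3 and S1 overlap.
S4 starts before S3 ends → S3 and S4 overlap.
S2 starts exactly when S3 ends (back-to-back, no overlap) — done with S3.
S4 starts before S1 ends → S1 and S4 overlap.
S2 starts exactly when S1 ends (back-to-back, no overlap) — done with S1.
S2 starts before S4 ends → S4 and S2 overlap.
S5 starts after S4 ends.
S5 starts after S2 ends.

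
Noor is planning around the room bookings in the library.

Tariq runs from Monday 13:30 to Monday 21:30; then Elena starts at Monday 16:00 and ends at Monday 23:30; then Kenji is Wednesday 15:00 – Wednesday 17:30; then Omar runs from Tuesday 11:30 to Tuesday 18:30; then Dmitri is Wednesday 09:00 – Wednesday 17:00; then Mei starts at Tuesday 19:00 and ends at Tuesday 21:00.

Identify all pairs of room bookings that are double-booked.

Dmitri & Kenji, Elena & Tariq

Two intervals overlap when each starts before the other ends.
Sorted by start: Tariq, Elena, Omar, Mei, Dmitri, Kenji.
Elena starts before Tariq ends → Tariq and Elena overlap.
Omar starts after Tariq ends; Tariq is clear from here.
Omar starts after Elena ends; Elena is clear from here.
Mei starts after Omar ends; Omar is clear from here.
Dmitri starts after Mei ends; Mei is clear from here.
Kenji starts before Dmitri ends → Dmitri and Kenji overlap.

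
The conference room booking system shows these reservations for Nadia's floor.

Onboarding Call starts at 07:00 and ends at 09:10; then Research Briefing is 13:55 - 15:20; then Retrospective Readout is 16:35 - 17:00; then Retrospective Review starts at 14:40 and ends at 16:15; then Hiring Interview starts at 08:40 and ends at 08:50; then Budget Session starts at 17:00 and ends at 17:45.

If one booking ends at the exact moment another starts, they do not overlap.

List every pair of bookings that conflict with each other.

Check each pair: they overlap iff neither finishes before the other starts.
Sorted by start: Onboarding Call, Hiring Interview, Research Briefing, Retrospective Review, Retrospective Readout, Budget Session.
Hiring Interview starts before Onboarding Call ends → Onboarding Call and Hiring Interview overlap.
Research Briefing starts after Onboarding Call ends — done with Onboarding Call.
Research Briefing starts after Hiring Interview ends — done with Hiring Interview.
Retrospective Review starts before Research Briefing ends → Research Briefing and Retrospective Review overlap.
Retrospective Readout starts after Research Briefing ends — done with Research Briefing.
Retrospective Readout starts after Retrospective Review ends — done with Retrospective Review.
Budget Session starts exactly when Retrospective Readout ends (back-to-back, no overlap).

Hiring Interview & Onboarding Call, Research Briefing & Retrospective Review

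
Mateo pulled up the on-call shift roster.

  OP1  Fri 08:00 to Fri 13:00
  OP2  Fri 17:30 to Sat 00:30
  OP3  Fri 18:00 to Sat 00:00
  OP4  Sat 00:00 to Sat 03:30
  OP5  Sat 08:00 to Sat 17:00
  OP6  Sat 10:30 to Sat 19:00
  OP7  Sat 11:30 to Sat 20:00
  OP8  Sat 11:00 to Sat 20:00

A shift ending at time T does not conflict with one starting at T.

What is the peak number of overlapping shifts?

4

Walk through starts and ends in time order (an end at T is processed before a start at T):
Fri 08:00 start OP1 → 1
Fri 13:00 end OP1 → 0
Fri 17:30 start OP2 → 1
Fri 18:00 start OP3 → 2
Sat 00:00 end OP3 → 1
Sat 00:00 start OP4 → 2
Sat 00:30 end OP2 → 1
Sat 03:30 end OP4 → 0
Sat 08:00 start OP5 → 1
Sat 10:30 start OP6 → 2
Sat 11:00 start OP8 → 3
Sat 11:30 start OP7 → 4
Sat 17:00 end OP5 → 3
Sat 19:00 end OP6 → 2
Sat 20:00 end OP7 → 1
Sat 20:00 end OP8 → 0
Peak is 4, at Sat 11:30 (OP5, OP6, OP7, OP8).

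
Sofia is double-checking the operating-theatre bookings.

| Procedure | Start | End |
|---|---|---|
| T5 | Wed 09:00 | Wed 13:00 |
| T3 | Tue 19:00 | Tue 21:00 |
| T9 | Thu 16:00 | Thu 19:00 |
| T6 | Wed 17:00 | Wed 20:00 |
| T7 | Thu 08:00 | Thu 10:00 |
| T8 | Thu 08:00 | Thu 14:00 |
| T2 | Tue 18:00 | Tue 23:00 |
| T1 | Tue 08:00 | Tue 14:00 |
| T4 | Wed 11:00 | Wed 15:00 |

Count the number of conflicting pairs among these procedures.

3

Sorted by start: T1, T2, T3, T5, T4, T6, T7, T8, T9.
T2 starts after T1 ends — done with T1.
T3 starts before T2 ends → T2 and T3 overlap.
T5 starts after T2 ends — done with T2.
T5 starts after T3 ends — done with T3.
T4 starts before T5 ends → T5 and T4 overlap.
T6 starts after T5 ends — done with T5.
T6 starts after T4 ends — done with T4.
T7 starts after T6 ends — done with T6.
T8 starts before T7 ends → T7 and T8 overlap.
T9 starts after T7 ends.
T9 starts after T8 ends.
Overlapping pairs: T2 & T3, T4 & T5, T7 & T8 — 3 in total.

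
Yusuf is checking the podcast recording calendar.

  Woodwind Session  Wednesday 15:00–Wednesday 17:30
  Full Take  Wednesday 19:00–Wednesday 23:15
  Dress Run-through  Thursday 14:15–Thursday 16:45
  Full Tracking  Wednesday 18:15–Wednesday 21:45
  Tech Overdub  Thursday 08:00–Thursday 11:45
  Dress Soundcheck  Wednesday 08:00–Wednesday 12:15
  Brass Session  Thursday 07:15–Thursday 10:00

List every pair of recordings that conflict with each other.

Brass Session & Tech Overdub, Full Take & Full Tracking

Sorted by start: Dress Soundcheck, Woodwind Session, Full Tracking, Full Take, Brass Session, Tech Overdub, Dress Run-through.
Woodwind Session starts after Dress Soundcheck ends, so Dress Soundcheck has no further overlaps.
Full Tracking starts after Woodwind Session ends, so Woodwind Session has no further overlaps.
Full Take starts before Full Tracking ends → Full Tracking and Full Take overlap.
Brass Session starts after Full Tracking ends, so Full Tracking has no further overlaps.
Brass Session starts after Full Take ends, so Full Take has no further overlaps.
Tech Overdub starts before Brass Session ends → Brass Session and Tech Overdub overlap.
Dress Run-through starts after Brass Session ends.
Dress Run-through starts after Tech Overdub ends.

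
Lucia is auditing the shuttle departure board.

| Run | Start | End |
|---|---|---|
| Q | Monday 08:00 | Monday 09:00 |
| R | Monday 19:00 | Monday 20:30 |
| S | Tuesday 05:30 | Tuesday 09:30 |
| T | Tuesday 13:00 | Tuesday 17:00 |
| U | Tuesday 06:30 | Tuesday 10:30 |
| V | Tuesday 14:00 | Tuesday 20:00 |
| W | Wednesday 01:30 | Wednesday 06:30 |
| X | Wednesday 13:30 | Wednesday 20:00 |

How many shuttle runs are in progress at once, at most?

2

Sort all start/end points and keep a running count:
Monday 08:00 start Q → 1
Monday 09:00 end Q → 0
Monday 19:00 start R → 1
Monday 20:30 end R → 0
Tuesday 05:30 start S → 1
Tuesday 06:30 start U → 2
Tuesday 09:30 end S → 1
Tuesday 10:30 end U → 0
Tuesday 13:00 start T → 1
Tuesday 14:00 start V → 2
Tuesday 17:00 end T → 1
Tuesday 20:00 end V → 0
Wednesday 01:30 start W → 1
Wednesday 06:30 end W → 0
Wednesday 13:30 start X → 1
Wednesday 20:00 end X → 0
Peak is 2, at Tuesday 06:30 (S, U).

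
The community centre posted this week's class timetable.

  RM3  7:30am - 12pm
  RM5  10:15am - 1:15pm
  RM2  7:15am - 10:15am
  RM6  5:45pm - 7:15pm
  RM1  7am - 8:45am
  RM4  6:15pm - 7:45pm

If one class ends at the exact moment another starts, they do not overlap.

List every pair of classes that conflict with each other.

RM1 & RM2, RM1 & RM3, RM2 & RM3, RM3 & RM5, RM4 & RM6

Sorted by start: RM1, RM2, RM3, RM5, RM6, RM4.
RM2 starts before RM1 ends → RM1 and RM2 overlap.
RM3 starts before RM1 ends → RM1 and RM3 overlap.
RM5 starts after RM1 ends, so nothing later overlaps RM1 either.
RM3 starts before RM2 ends → RM2 and RM3 overlap.
RM5 starts exactly when RM2 ends (back-to-back, no overlap), so nothing later overlaps RM2 either.
RM5 starts before RM3 ends → RM3 and RM5 overlap.
RM6 starts after RM3 ends, so nothing later overlaps RM3 either.
RM6 starts after RM5 ends, so nothing later overlaps RM5 either.
RM4 starts before RM6 ends → RM6 and RM4 overlap.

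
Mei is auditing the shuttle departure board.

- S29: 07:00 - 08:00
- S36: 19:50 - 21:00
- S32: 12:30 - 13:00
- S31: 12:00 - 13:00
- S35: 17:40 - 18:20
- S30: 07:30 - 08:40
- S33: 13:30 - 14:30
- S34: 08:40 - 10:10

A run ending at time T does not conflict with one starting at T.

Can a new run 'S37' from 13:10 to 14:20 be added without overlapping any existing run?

No — it overlaps S33

S29: ends 08:00 at or before S37 starts 13:10 → clear.
S30: ends 08:40 at or before S37 starts 13:10 → clear.
S34: ends 10:10 at or before S37 starts 13:10 → clear.
S31: ends 13:00 at or before S37 starts 13:10 → clear.
S32: ends 13:00 at or before S37 starts 13:10 → clear.
S33: starts 13:30 before S37 ends 14:20, and ends 14:30 after S37 starts 13:10 → overlap.
S35: starts 17:40 at or after S37 ends 14:20 → clear.
S36: starts 19:50 at or after S37 ends 14:20 → clear.
S37 overlaps S33.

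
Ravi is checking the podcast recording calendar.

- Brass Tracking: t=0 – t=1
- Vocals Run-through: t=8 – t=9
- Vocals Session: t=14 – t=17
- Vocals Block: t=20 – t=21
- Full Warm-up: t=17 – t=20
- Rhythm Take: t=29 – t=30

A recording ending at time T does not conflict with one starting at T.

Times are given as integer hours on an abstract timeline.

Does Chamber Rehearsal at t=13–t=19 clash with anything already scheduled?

Yes — it overlaps Full Warm-up, Vocals Session

Brass Tracking: ends t=1 at or before Chamber Rehearsal starts t=13 → clear.
Vocals Run-through: ends t=9 at or before Chamber Rehearsal starts t=13 → clear.
Vocals Session: starts t=14 before Chamber Rehearsal ends t=19, and ends t=17 after Chamber Rehearsal starts t=13 → overlap.
Full Warm-up: starts t=17 before Chamber Rehearsal ends t=19, and ends t=20 after Chamber Rehearsal starts t=13 → overlap.
Vocals Block: starts t=20 at or after Chamber Rehearsal ends t=19 → clear.
Rhythm Take: starts t=29 at or after Chamber Rehearsal ends t=19 → clear.
Chamber Rehearsal overlaps Vocals Session, Full Warm-up.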